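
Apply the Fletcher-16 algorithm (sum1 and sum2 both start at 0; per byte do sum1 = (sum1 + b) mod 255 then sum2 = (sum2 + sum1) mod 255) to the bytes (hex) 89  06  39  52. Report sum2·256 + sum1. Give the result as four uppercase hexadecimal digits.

Running sums (mod 255):
  after byte 0 (89): sum1=137, sum2=137
  after byte 1 (06): sum1=143, sum2=25
  after byte 2 (39): sum1=200, sum2=225
  after byte 3 (52): sum1=27, sum2=252
Checksum = sum2·256 + sum1 = 252·256 + 27 = 64539 = 0xFC1B.

FC1B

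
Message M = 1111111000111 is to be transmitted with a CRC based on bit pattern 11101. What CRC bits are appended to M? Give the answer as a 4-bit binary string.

Append 4 zeros: 11111110001110000. Divide by 11101 (XOR where the leading bit is 1):
  pos 0: 11111 XOR 11101 = 00010
  pos 3: 10110 XOR 11101 = 01011
  pos 4: 10110 XOR 11101 = 01011
  pos 5: 10110 XOR 11101 = 01011
  pos 6: 10111 XOR 11101 = 01010
  pos 7: 10101 XOR 11101 = 01000
  pos 8: 10001 XOR 11101 = 01100
  pos 9: 11000 XOR 11101 = 00101
  pos 11: 10100 XOR 11101 = 01001
  pos 12: 10010 XOR 11101 = 01111
Remainder (last 4 bits) = 1111. This is the CRC / FCS.

1111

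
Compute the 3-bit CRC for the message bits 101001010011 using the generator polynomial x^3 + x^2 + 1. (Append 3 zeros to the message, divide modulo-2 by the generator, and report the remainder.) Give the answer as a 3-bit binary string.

Append 3 zeros: 101001010011000. Divide by 1101 (XOR where the leading bit is 1):
  pos 0: 1010 XOR 1101 = 0111
  pos 1: 1110 XOR 1101 = 0011
  pos 3: 1110 XOR 1101 = 0011
  pos 5: 1110 XOR 1101 = 0011
  pos 7: 1101 XOR 1101 = 0000
  pos 11: 1000 XOR 1101 = 0101
Remainder (last 3 bits) = 101. This is the CRC / FCS.

101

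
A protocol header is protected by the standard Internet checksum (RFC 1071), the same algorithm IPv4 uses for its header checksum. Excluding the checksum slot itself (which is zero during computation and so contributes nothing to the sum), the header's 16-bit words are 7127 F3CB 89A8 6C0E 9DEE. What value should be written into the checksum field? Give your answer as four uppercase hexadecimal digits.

0767

One's-complement addition (fold any carry out of bit 15 back into bit 0):
  0x7127 + 0xF3CB = 0x164F2 → wrap carry → 0x64F3
  0x64F3 + 0x89A8 = 0x0EE9B
  0xEE9B + 0x6C0E = 0x15AA9 → wrap carry → 0x5AAA
  0x5AAA + 0x9DEE = 0x0F898
One's-complement sum = 0xF898.
Checksum = ~0xF898 & 0xFFFF = 0x0767.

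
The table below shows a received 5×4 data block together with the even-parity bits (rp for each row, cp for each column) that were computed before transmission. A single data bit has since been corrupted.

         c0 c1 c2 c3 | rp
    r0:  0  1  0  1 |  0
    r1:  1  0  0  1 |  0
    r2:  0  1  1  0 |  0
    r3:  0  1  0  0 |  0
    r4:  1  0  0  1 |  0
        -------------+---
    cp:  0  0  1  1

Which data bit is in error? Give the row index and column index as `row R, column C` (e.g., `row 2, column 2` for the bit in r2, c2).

row 3, column 1

Recompute each row's even parity and compare to rp:
  r0: data parity 0, sent rp 0 → ok
  r1: data parity 0, sent rp 0 → ok
  r2: data parity 0, sent rp 0 → ok
  r3: data parity 1, sent rp 0 → mismatch
  r4: data parity 0, sent rp 0 → ok
Recompute each column's even parity and compare to cp:
  c0: data parity 0, sent cp 0 → ok
  c1: data parity 1, sent cp 0 → mismatch
  c2: data parity 1, sent cp 1 → ok
  c3: data parity 1, sent cp 1 → ok
Exactly one row (r3) and one column (c1) fail → the flipped bit is at their intersection.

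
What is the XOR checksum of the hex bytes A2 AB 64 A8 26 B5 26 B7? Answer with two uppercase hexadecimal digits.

C7

XOR the bytes together:
  start with 0xA2
  0xA2 ⊕ 0xAB = 0x09
  0x09 ⊕ 0x64 = 0x6D
  0x6D ⊕ 0xA8 = 0xC5
  0xC5 ⊕ 0x26 = 0xE3
  0xE3 ⊕ 0xB5 = 0x56
  0x56 ⊕ 0x26 = 0x70
  0x70 ⊕ 0xB7 = 0xC7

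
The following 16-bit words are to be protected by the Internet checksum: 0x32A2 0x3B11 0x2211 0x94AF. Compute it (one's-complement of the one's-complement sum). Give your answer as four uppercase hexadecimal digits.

DB8B

One's-complement addition (fold any carry out of bit 15 back into bit 0):
  0x32A2 + 0x3B11 = 0x06DB3
  0x6DB3 + 0x2211 = 0x08FC4
  0x8FC4 + 0x94AF = 0x12473 → wrap carry → 0x2474
One's-complement sum = 0x2474.
Checksum = ~0x2474 & 0xFFFF = 0xDB8B.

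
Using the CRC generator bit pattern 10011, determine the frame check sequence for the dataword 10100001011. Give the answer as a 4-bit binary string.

Append 4 zeros: 101000010110000. Divide by 10011 (XOR where the leading bit is 1):
  pos 0: 10100 XOR 10011 = 00111
  pos 2: 11100 XOR 10011 = 01111
  pos 3: 11111 XOR 10011 = 01100
  pos 4: 11000 XOR 10011 = 01011
  pos 5: 10111 XOR 10011 = 00100
  pos 7: 10010 XOR 10011 = 00001
Remainder (last 4 bits) = 1000. This is the CRC / FCS.

1000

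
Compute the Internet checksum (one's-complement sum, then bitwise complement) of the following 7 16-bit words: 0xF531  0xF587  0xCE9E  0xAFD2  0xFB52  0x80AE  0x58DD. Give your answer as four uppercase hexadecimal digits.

One's-complement addition (fold any carry out of bit 15 back into bit 0):
  0xF531 + 0xF587 = 0x1EAB8 → wrap carry → 0xEAB9
  0xEAB9 + 0xCE9E = 0x1B957 → wrap carry → 0xB958
  0xB958 + 0xAFD2 = 0x1692A → wrap carry → 0x692B
  0x692B + 0xFB52 = 0x1647D → wrap carry → 0x647E
  0x647E + 0x80AE = 0x0E52C
  0xE52C + 0x58DD = 0x13E09 → wrap carry → 0x3E0A
One's-complement sum = 0x3E0A.
Checksum = ~0x3E0A & 0xFFFF = 0xC1F5.

C1F5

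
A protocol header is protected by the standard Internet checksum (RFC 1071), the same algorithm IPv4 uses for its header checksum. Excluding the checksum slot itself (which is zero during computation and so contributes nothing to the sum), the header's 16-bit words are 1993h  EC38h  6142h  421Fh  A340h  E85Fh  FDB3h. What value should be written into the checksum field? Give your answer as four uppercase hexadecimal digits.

CD7D

One's-complement addition (fold any carry out of bit 15 back into bit 0):
  0x1993 + 0xEC38 = 0x105CB → wrap carry → 0x05CC
  0x05CC + 0x6142 = 0x0670E
  0x670E + 0x421F = 0x0A92D
  0xA92D + 0xA340 = 0x14C6D → wrap carry → 0x4C6E
  0x4C6E + 0xE85F = 0x134CD → wrap carry → 0x34CE
  0x34CE + 0xFDB3 = 0x13281 → wrap carry → 0x3282
One's-complement sum = 0x3282.
Checksum = ~0x3282 & 0xFFFF = 0xCD7D.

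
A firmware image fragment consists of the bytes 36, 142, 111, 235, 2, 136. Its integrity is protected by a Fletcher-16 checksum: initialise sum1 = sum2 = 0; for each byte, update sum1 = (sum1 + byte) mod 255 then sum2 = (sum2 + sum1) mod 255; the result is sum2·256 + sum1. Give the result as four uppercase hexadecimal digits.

Running sums (mod 255):
  after byte 0 (36): sum1=36, sum2=36
  after byte 1 (142): sum1=178, sum2=214
  after byte 2 (111): sum1=34, sum2=248
  after byte 3 (235): sum1=14, sum2=7
  after byte 4 (2): sum1=16, sum2=23
  after byte 5 (136): sum1=152, sum2=175
Checksum = sum2·256 + sum1 = 175·256 + 152 = 44952 = 0xAF98.

AF98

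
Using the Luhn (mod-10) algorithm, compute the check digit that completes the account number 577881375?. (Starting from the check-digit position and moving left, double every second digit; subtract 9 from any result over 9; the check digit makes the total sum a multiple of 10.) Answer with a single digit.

7

Partial digits right→left: 5 7 3 1 8 8 7 7 5
Double every second digit counting from the check-digit position (so the 1st, 3rd, 5th, ... of the partial from the right).
  doubled (with −9 where >9): 1 6 7 5 1 → sum 20
  kept as-is: 7 1 8 7 → sum 23
Total = 20 + 23 = 43.
Check digit = (10 − (43 mod 10)) mod 10 = 7.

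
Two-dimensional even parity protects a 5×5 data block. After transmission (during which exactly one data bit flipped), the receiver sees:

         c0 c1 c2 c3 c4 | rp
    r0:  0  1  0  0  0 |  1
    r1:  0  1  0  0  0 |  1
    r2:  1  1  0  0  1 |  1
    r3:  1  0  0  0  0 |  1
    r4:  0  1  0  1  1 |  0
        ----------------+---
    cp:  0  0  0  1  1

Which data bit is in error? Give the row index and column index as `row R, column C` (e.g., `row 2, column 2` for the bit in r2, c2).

Recompute each row's even parity and compare to rp:
  r0: data parity 1, sent rp 1 → ok
  r1: data parity 1, sent rp 1 → ok
  r2: data parity 1, sent rp 1 → ok
  r3: data parity 1, sent rp 1 → ok
  r4: data parity 1, sent rp 0 → mismatch
Recompute each column's even parity and compare to cp:
  c0: data parity 0, sent cp 0 → ok
  c1: data parity 0, sent cp 0 → ok
  c2: data parity 0, sent cp 0 → ok
  c3: data parity 1, sent cp 1 → ok
  c4: data parity 0, sent cp 1 → mismatch
Exactly one row (r4) and one column (c4) fail → the flipped bit is at their intersection.

row 4, column 4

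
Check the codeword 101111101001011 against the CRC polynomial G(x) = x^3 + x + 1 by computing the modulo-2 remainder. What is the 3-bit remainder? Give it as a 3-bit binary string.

000

Modulo-2 division of 101111101001011 by 1011:
  pos 0: 1011 XOR 1011 = 0000
  pos 4: 1110 XOR 1011 = 0101
  pos 5: 1011 XOR 1011 = 0000
  pos 11: 1011 XOR 1011 = 0000
Remainder = 000 (zero — the frame passes the CRC check).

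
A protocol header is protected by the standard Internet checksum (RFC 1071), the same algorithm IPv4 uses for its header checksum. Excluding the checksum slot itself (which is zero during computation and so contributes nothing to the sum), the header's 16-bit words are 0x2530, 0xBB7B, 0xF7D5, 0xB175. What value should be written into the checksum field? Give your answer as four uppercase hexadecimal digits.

7608

One's-complement addition (fold any carry out of bit 15 back into bit 0):
  0x2530 + 0xBB7B = 0x0E0AB
  0xE0AB + 0xF7D5 = 0x1D880 → wrap carry → 0xD881
  0xD881 + 0xB175 = 0x189F6 → wrap carry → 0x89F7
One's-complement sum = 0x89F7.
Checksum = ~0x89F7 & 0xFFFF = 0x7608.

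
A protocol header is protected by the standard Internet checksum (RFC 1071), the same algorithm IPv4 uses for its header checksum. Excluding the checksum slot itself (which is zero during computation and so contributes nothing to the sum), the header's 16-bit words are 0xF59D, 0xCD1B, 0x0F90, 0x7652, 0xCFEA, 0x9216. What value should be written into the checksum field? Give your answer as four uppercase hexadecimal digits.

One's-complement addition (fold any carry out of bit 15 back into bit 0):
  0xF59D + 0xCD1B = 0x1C2B8 → wrap carry → 0xC2B9
  0xC2B9 + 0x0F90 = 0x0D249
  0xD249 + 0x7652 = 0x1489B → wrap carry → 0x489C
  0x489C + 0xCFEA = 0x11886 → wrap carry → 0x1887
  0x1887 + 0x9216 = 0x0AA9D
One's-complement sum = 0xAA9D.
Checksum = ~0xAA9D & 0xFFFF = 0x5562.

5562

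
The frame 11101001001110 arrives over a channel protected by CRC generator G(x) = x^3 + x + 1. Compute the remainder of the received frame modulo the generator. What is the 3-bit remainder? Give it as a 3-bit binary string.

Modulo-2 division of 11101001001110 by 1011:
  pos 0: 1110 XOR 1011 = 0101
  pos 1: 1011 XOR 1011 = 0000
  pos 7: 1001 XOR 1011 = 0010
  pos 9: 1011 XOR 1011 = 0000
Remainder = 000 (zero — the frame passes the CRC check).

000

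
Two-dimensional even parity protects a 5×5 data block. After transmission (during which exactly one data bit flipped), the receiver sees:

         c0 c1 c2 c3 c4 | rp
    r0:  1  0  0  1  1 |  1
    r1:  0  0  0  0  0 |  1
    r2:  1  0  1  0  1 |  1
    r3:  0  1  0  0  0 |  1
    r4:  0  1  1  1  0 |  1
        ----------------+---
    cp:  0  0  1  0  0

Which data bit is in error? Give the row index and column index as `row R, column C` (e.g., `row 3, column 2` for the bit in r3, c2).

Recompute each row's even parity and compare to rp:
  r0: data parity 1, sent rp 1 → ok
  r1: data parity 0, sent rp 1 → mismatch
  r2: data parity 1, sent rp 1 → ok
  r3: data parity 1, sent rp 1 → ok
  r4: data parity 1, sent rp 1 → ok
Recompute each column's even parity and compare to cp:
  c0: data parity 0, sent cp 0 → ok
  c1: data parity 0, sent cp 0 → ok
  c2: data parity 0, sent cp 1 → mismatch
  c3: data parity 0, sent cp 0 → ok
  c4: data parity 0, sent cp 0 → ok
Exactly one row (r1) and one column (c2) fail → the flipped bit is at their intersection.

row 1, column 2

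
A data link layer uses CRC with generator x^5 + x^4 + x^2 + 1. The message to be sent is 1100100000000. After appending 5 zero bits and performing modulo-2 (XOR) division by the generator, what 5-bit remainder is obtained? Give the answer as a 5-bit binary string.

01011

Append 5 zeros: 110010000000000000. Divide by 110101 (XOR where the leading bit is 1):
  pos 0: 110010 XOR 110101 = 000111
  pos 3: 111000 XOR 110101 = 001101
  pos 5: 110100 XOR 110101 = 000001
  pos 10: 100000 XOR 110101 = 010101
  pos 11: 101010 XOR 110101 = 011111
  pos 12: 111110 XOR 110101 = 001011
Remainder (last 5 bits) = 01011. This is the CRC / FCS.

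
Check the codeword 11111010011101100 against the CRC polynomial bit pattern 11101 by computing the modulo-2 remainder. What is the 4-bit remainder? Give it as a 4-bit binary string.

0010

Modulo-2 division of 11111010011101100 by 11101:
  pos 0: 11111 XOR 11101 = 00010
  pos 3: 10010 XOR 11101 = 01111
  pos 4: 11110 XOR 11101 = 00011
  pos 7: 11111 XOR 11101 = 00010
  pos 10: 10011 XOR 11101 = 01110
  pos 11: 11100 XOR 11101 = 00001
Remainder = 0010 (nonzero — an error is detected).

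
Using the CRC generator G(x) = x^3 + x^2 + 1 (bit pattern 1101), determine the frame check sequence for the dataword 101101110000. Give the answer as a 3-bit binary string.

010

Append 3 zeros: 101101110000000. Divide by 1101 (XOR where the leading bit is 1):
  pos 0: 1011 XOR 1101 = 0110
  pos 1: 1100 XOR 1101 = 0001
  pos 4: 1111 XOR 1101 = 0010
  pos 6: 1000 XOR 1101 = 0101
  pos 7: 1010 XOR 1101 = 0111
  pos 8: 1110 XOR 1101 = 0011
  pos 10: 1100 XOR 1101 = 0001
Remainder (last 3 bits) = 010. This is the CRC / FCS.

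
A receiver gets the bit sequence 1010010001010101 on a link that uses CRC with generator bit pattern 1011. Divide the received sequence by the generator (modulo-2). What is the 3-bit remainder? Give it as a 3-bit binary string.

010

Modulo-2 division of 1010010001010101 by 1011:
  pos 0: 1010 XOR 1011 = 0001
  pos 3: 1010 XOR 1011 = 0001
  pos 6: 1001 XOR 1011 = 0010
  pos 8: 1001 XOR 1011 = 0010
  pos 10: 1001 XOR 1011 = 0010
  pos 12: 1001 XOR 1011 = 0010
Remainder = 010 (nonzero — an error is detected).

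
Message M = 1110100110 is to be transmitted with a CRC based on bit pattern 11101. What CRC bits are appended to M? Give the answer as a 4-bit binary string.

1001

Append 4 zeros: 11101001100000. Divide by 11101 (XOR where the leading bit is 1):
  pos 0: 11101 XOR 11101 = 00000
  pos 7: 11000 XOR 11101 = 00101
  pos 9: 10100 XOR 11101 = 01001
Remainder (last 4 bits) = 1001. This is the CRC / FCS.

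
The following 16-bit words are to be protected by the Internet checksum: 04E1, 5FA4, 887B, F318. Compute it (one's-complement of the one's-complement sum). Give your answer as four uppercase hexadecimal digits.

One's-complement addition (fold any carry out of bit 15 back into bit 0):
  0x04E1 + 0x5FA4 = 0x06485
  0x6485 + 0x887B = 0x0ED00
  0xED00 + 0xF318 = 0x1E018 → wrap carry → 0xE019
One's-complement sum = 0xE019.
Checksum = ~0xE019 & 0xFFFF = 0x1FE6.

1FE6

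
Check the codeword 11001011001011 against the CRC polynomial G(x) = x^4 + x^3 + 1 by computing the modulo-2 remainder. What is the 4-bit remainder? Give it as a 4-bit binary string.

0011

Modulo-2 division of 11001011001011 by 11001:
  pos 0: 11001 XOR 11001 = 00000
  pos 6: 11001 XOR 11001 = 00000
Remainder = 0011 (nonzero — an error is detected).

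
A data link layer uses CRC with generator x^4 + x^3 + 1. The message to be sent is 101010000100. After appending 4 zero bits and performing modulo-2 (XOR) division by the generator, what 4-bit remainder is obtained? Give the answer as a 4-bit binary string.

0101

Append 4 zeros: 1010100001000000. Divide by 11001 (XOR where the leading bit is 1):
  pos 0: 10101 XOR 11001 = 01100
  pos 1: 11000 XOR 11001 = 00001
  pos 5: 10001 XOR 11001 = 01000
  pos 6: 10000 XOR 11001 = 01001
  pos 7: 10010 XOR 11001 = 01011
  pos 8: 10110 XOR 11001 = 01111
  pos 9: 11110 XOR 11001 = 00111
  pos 11: 11100 XOR 11001 = 00101
Remainder (last 4 bits) = 0101. This is the CRC / FCS.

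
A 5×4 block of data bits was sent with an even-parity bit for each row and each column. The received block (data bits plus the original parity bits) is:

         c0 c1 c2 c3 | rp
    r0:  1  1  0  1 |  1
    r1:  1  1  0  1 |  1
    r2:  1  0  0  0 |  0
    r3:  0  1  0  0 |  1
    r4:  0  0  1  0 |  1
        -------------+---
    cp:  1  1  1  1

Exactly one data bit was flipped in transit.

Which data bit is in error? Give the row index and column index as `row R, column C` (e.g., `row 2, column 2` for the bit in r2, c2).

row 2, column 3

Recompute each row's even parity and compare to rp:
  r0: data parity 1, sent rp 1 → ok
  r1: data parity 1, sent rp 1 → ok
  r2: data parity 1, sent rp 0 → mismatch
  r3: data parity 1, sent rp 1 → ok
  r4: data parity 1, sent rp 1 → ok
Recompute each column's even parity and compare to cp:
  c0: data parity 1, sent cp 1 → ok
  c1: data parity 1, sent cp 1 → ok
  c2: data parity 1, sent cp 1 → ok
  c3: data parity 0, sent cp 1 → mismatch
Exactly one row (r2) and one column (c3) fail → the flipped bit is at their intersection.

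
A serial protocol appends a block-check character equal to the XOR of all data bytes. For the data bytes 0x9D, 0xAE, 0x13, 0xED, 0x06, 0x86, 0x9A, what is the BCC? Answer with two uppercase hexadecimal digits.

XOR the bytes together:
  start with 0x9D
  0x9D ⊕ 0xAE = 0x33
  0x33 ⊕ 0x13 = 0x20
  0x20 ⊕ 0xED = 0xCD
  0xCD ⊕ 0x06 = 0xCB
  0xCB ⊕ 0x86 = 0x4D
  0x4D ⊕ 0x9A = 0xD7

D7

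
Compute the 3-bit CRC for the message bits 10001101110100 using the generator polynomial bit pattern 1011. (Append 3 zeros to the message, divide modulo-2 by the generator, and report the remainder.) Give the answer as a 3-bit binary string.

101

Append 3 zeros: 10001101110100000. Divide by 1011 (XOR where the leading bit is 1):
  pos 0: 1000 XOR 1011 = 0011
  pos 2: 1111 XOR 1011 = 0100
  pos 3: 1000 XOR 1011 = 0011
  pos 5: 1111 XOR 1011 = 0100
  pos 6: 1001 XOR 1011 = 0010
  pos 8: 1001 XOR 1011 = 0010
  pos 10: 1000 XOR 1011 = 0011
  pos 12: 1100 XOR 1011 = 0111
  pos 13: 1110 XOR 1011 = 0101
Remainder (last 3 bits) = 101. This is the CRC / FCS.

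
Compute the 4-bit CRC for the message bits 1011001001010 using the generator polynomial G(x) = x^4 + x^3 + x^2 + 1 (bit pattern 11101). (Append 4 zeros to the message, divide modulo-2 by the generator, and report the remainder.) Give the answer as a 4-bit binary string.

0101

Append 4 zeros: 10110010010100000. Divide by 11101 (XOR where the leading bit is 1):
  pos 0: 10110 XOR 11101 = 01011
  pos 1: 10110 XOR 11101 = 01011
  pos 2: 10111 XOR 11101 = 01010
  pos 3: 10100 XOR 11101 = 01001
  pos 4: 10010 XOR 11101 = 01111
  pos 5: 11111 XOR 11101 = 00010
  pos 8: 10010 XOR 11101 = 01111
  pos 9: 11110 XOR 11101 = 00011
  pos 12: 11000 XOR 11101 = 00101
Remainder (last 4 bits) = 0101. This is the CRC / FCS.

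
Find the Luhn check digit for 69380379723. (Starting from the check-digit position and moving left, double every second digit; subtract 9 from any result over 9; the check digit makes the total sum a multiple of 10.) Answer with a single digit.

4

Partial digits right→left: 3 2 7 9 7 3 0 8 3 9 6
Double every second digit counting from the check-digit position (so the 1st, 3rd, 5th, ... of the partial from the right).
  doubled (with −9 where >9): 6 5 5 0 6 3 → sum 25
  kept as-is: 2 9 3 8 9 → sum 31
Total = 25 + 31 = 56.
Check digit = (10 − (56 mod 10)) mod 10 = 4.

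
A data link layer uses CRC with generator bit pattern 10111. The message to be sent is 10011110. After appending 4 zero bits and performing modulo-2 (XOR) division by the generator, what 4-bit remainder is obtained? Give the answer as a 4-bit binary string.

Append 4 zeros: 100111100000. Divide by 10111 (XOR where the leading bit is 1):
  pos 0: 10011 XOR 10111 = 00100
  pos 2: 10011 XOR 10111 = 00100
  pos 4: 10000 XOR 10111 = 00111
  pos 6: 11100 XOR 10111 = 01011
  pos 7: 10110 XOR 10111 = 00001
Remainder (last 4 bits) = 0001. This is the CRC / FCS.

0001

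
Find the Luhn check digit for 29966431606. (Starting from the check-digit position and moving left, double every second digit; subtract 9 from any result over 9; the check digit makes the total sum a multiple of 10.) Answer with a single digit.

Partial digits right→left: 6 0 6 1 3 4 6 6 9 9 2
Double every second digit counting from the check-digit position (so the 1st, 3rd, 5th, ... of the partial from the right).
  doubled (with −9 where >9): 3 3 6 3 9 4 → sum 28
  kept as-is: 0 1 4 6 9 → sum 20
Total = 28 + 20 = 48.
Check digit = (10 − (48 mod 10)) mod 10 = 2.

2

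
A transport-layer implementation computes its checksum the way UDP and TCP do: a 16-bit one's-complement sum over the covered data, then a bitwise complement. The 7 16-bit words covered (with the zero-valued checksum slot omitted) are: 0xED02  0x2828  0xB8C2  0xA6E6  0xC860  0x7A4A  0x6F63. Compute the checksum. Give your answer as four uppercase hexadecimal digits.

One's-complement addition (fold any carry out of bit 15 back into bit 0):
  0xED02 + 0x2828 = 0x1152A → wrap carry → 0x152B
  0x152B + 0xB8C2 = 0x0CDED
  0xCDED + 0xA6E6 = 0x174D3 → wrap carry → 0x74D4
  0x74D4 + 0xC860 = 0x13D34 → wrap carry → 0x3D35
  0x3D35 + 0x7A4A = 0x0B77F
  0xB77F + 0x6F63 = 0x126E2 → wrap carry → 0x26E3
One's-complement sum = 0x26E3.
Checksum = ~0x26E3 & 0xFFFF = 0xD91C.

D91C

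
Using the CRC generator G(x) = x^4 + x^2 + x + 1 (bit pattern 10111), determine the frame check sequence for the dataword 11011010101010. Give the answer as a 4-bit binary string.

1010

Append 4 zeros: 110110101010100000. Divide by 10111 (XOR where the leading bit is 1):
  pos 0: 11011 XOR 10111 = 01100
  pos 1: 11000 XOR 10111 = 01111
  pos 2: 11111 XOR 10111 = 01000
  pos 3: 10000 XOR 10111 = 00111
  pos 5: 11110 XOR 10111 = 01001
  pos 6: 10011 XOR 10111 = 00100
  pos 8: 10001 XOR 10111 = 00110
  pos 10: 11000 XOR 10111 = 01111
  pos 11: 11110 XOR 10111 = 01001
  pos 12: 10010 XOR 10111 = 00101
Remainder (last 4 bits) = 1010. This is the CRC / FCS.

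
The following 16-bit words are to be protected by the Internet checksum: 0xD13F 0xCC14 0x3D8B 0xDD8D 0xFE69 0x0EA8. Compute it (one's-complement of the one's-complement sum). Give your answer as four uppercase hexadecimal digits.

One's-complement addition (fold any carry out of bit 15 back into bit 0):
  0xD13F + 0xCC14 = 0x19D53 → wrap carry → 0x9D54
  0x9D54 + 0x3D8B = 0x0DADF
  0xDADF + 0xDD8D = 0x1B86C → wrap carry → 0xB86D
  0xB86D + 0xFE69 = 0x1B6D6 → wrap carry → 0xB6D7
  0xB6D7 + 0x0EA8 = 0x0C57F
One's-complement sum = 0xC57F.
Checksum = ~0xC57F & 0xFFFF = 0x3A80.

3A80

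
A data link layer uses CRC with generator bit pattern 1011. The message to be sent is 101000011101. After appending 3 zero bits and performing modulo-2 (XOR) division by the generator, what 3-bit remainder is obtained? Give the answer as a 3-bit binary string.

110

Append 3 zeros: 101000011101000. Divide by 1011 (XOR where the leading bit is 1):
  pos 0: 1010 XOR 1011 = 0001
  pos 3: 1000 XOR 1011 = 0011
  pos 5: 1111 XOR 1011 = 0100
  pos 6: 1001 XOR 1011 = 0010
  pos 8: 1001 XOR 1011 = 0010
  pos 10: 1000 XOR 1011 = 0011
Remainder (last 3 bits) = 110. This is the CRC / FCS.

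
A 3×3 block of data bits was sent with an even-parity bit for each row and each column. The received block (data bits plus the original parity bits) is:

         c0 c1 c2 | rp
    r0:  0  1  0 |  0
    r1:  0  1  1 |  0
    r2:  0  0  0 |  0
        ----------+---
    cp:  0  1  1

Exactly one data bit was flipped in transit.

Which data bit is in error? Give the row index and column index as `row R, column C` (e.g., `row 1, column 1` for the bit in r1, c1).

row 0, column 1

Recompute each row's even parity and compare to rp:
  r0: data parity 1, sent rp 0 → mismatch
  r1: data parity 0, sent rp 0 → ok
  r2: data parity 0, sent rp 0 → ok
Recompute each column's even parity and compare to cp:
  c0: data parity 0, sent cp 0 → ok
  c1: data parity 0, sent cp 1 → mismatch
  c2: data parity 1, sent cp 1 → ok
Exactly one row (r0) and one column (c1) fail → the flipped bit is at their intersection.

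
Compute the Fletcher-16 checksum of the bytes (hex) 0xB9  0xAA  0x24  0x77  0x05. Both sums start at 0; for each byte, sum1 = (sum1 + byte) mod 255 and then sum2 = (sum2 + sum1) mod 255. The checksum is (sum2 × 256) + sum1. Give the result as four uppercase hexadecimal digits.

AB05

Running sums (mod 255):
  after byte 0 (0xB9): sum1=185, sum2=185
  after byte 1 (0xAA): sum1=100, sum2=30
  after byte 2 (0x24): sum1=136, sum2=166
  after byte 3 (0x77): sum1=0, sum2=166
  after byte 4 (0x05): sum1=5, sum2=171
Checksum = sum2·256 + sum1 = 171·256 + 5 = 43781 = 0xAB05.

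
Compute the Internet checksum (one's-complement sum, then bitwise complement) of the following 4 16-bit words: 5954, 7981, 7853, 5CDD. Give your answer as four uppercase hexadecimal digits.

57F9

One's-complement addition (fold any carry out of bit 15 back into bit 0):
  0x5954 + 0x7981 = 0x0D2D5
  0xD2D5 + 0x7853 = 0x14B28 → wrap carry → 0x4B29
  0x4B29 + 0x5CDD = 0x0A806
One's-complement sum = 0xA806.
Checksum = ~0xA806 & 0xFFFF = 0x57F9.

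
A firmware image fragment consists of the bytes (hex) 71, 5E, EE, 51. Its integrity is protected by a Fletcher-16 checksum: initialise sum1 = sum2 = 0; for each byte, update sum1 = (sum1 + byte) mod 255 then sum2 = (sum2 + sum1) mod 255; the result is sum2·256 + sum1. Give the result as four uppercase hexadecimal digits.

1010

Running sums (mod 255):
  after byte 0 (71): sum1=113, sum2=113
  after byte 1 (5E): sum1=207, sum2=65
  after byte 2 (EE): sum1=190, sum2=0
  after byte 3 (51): sum1=16, sum2=16
Checksum = sum2·256 + sum1 = 16·256 + 16 = 4112 = 0x1010.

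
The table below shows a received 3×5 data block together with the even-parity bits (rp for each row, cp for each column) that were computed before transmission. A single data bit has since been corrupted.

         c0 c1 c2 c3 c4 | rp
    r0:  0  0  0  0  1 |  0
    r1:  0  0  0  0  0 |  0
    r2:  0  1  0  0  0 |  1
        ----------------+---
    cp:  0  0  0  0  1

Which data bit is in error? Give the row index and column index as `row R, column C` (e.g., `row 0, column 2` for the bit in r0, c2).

row 0, column 1

Recompute each row's even parity and compare to rp:
  r0: data parity 1, sent rp 0 → mismatch
  r1: data parity 0, sent rp 0 → ok
  r2: data parity 1, sent rp 1 → ok
Recompute each column's even parity and compare to cp:
  c0: data parity 0, sent cp 0 → ok
  c1: data parity 1, sent cp 0 → mismatch
  c2: data parity 0, sent cp 0 → ok
  c3: data parity 0, sent cp 0 → ok
  c4: data parity 1, sent cp 1 → ok
Exactly one row (r0) and one column (c1) fail → the flipped bit is at their intersection.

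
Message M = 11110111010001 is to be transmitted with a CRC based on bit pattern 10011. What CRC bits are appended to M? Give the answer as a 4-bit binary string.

1110

Append 4 zeros: 111101110100010000. Divide by 10011 (XOR where the leading bit is 1):
  pos 0: 11110 XOR 10011 = 01101
  pos 1: 11011 XOR 10011 = 01000
  pos 2: 10001 XOR 10011 = 00010
  pos 5: 10101 XOR 10011 = 00110
  pos 7: 11000 XOR 10011 = 01011
  pos 8: 10110 XOR 10011 = 00101
  pos 10: 10110 XOR 10011 = 00101
  pos 12: 10100 XOR 10011 = 00111
Remainder (last 4 bits) = 1110. This is the CRC / FCS.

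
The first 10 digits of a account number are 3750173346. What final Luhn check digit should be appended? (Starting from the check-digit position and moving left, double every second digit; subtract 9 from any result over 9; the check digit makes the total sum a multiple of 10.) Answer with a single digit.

Partial digits right→left: 6 4 3 3 7 1 0 5 7 3
Double every second digit counting from the check-digit position (so the 1st, 3rd, 5th, ... of the partial from the right).
  doubled (with −9 where >9): 3 6 5 0 5 → sum 19
  kept as-is: 4 3 1 5 3 → sum 16
Total = 19 + 16 = 35.
Check digit = (10 − (35 mod 10)) mod 10 = 5.

5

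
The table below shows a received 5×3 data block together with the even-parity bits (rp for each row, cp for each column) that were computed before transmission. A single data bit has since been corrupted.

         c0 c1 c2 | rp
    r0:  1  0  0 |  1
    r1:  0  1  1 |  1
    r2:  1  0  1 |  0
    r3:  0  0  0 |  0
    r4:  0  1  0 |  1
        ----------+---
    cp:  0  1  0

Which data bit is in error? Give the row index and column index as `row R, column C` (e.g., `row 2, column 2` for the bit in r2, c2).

row 1, column 1

Recompute each row's even parity and compare to rp:
  r0: data parity 1, sent rp 1 → ok
  r1: data parity 0, sent rp 1 → mismatch
  r2: data parity 0, sent rp 0 → ok
  r3: data parity 0, sent rp 0 → ok
  r4: data parity 1, sent rp 1 → ok
Recompute each column's even parity and compare to cp:
  c0: data parity 0, sent cp 0 → ok
  c1: data parity 0, sent cp 1 → mismatch
  c2: data parity 0, sent cp 0 → ok
Exactly one row (r1) and one column (c1) fail → the flipped bit is at their intersection.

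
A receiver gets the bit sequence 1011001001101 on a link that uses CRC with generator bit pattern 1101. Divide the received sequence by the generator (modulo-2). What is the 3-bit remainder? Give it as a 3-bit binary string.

100

Modulo-2 division of 1011001001101 by 1101:
  pos 0: 1011 XOR 1101 = 0110
  pos 1: 1100 XOR 1101 = 0001
  pos 4: 1010 XOR 1101 = 0111
  pos 5: 1110 XOR 1101 = 0011
  pos 7: 1111 XOR 1101 = 0010
  pos 9: 1001 XOR 1101 = 0100
Remainder = 100 (nonzero — an error is detected).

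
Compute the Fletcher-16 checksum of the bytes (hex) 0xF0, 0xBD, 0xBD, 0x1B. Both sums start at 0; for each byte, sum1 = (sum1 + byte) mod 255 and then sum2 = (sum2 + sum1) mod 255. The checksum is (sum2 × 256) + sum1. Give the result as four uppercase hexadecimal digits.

Running sums (mod 255):
  after byte 0 (0xF0): sum1=240, sum2=240
  after byte 1 (0xBD): sum1=174, sum2=159
  after byte 2 (0xBD): sum1=108, sum2=12
  after byte 3 (0x1B): sum1=135, sum2=147
Checksum = sum2·256 + sum1 = 147·256 + 135 = 37767 = 0x9387.

9387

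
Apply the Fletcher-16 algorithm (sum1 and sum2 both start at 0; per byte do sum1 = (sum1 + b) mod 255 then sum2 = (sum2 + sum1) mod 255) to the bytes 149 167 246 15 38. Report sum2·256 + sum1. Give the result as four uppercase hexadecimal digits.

Running sums (mod 255):
  after byte 0 (149): sum1=149, sum2=149
  after byte 1 (167): sum1=61, sum2=210
  after byte 2 (246): sum1=52, sum2=7
  after byte 3 (15): sum1=67, sum2=74
  after byte 4 (38): sum1=105, sum2=179
Checksum = sum2·256 + sum1 = 179·256 + 105 = 45929 = 0xB369.

B369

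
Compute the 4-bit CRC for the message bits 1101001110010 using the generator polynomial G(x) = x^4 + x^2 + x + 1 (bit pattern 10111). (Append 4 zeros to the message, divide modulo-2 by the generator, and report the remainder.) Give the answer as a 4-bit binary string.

Append 4 zeros: 11010011100100000. Divide by 10111 (XOR where the leading bit is 1):
  pos 0: 11010 XOR 10111 = 01101
  pos 1: 11010 XOR 10111 = 01101
  pos 2: 11011 XOR 10111 = 01100
  pos 3: 11001 XOR 10111 = 01110
  pos 4: 11101 XOR 10111 = 01010
  pos 5: 10100 XOR 10111 = 00011
  pos 8: 11010 XOR 10111 = 01101
  pos 9: 11010 XOR 10111 = 01101
  pos 10: 11010 XOR 10111 = 01101
  pos 11: 11010 XOR 10111 = 01101
  pos 12: 11010 XOR 10111 = 01101
Remainder (last 4 bits) = 1101. This is the CRC / FCS.

1101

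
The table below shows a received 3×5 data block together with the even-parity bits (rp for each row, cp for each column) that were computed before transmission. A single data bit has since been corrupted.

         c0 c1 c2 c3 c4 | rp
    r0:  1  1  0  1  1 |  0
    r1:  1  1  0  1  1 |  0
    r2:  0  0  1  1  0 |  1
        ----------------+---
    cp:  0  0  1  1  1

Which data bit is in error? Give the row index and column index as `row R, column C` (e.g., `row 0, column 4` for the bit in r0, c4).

row 2, column 4

Recompute each row's even parity and compare to rp:
  r0: data parity 0, sent rp 0 → ok
  r1: data parity 0, sent rp 0 → ok
  r2: data parity 0, sent rp 1 → mismatch
Recompute each column's even parity and compare to cp:
  c0: data parity 0, sent cp 0 → ok
  c1: data parity 0, sent cp 0 → ok
  c2: data parity 1, sent cp 1 → ok
  c3: data parity 1, sent cp 1 → ok
  c4: data parity 0, sent cp 1 → mismatch
Exactly one row (r2) and one column (c4) fail → the flipped bit is at their intersection.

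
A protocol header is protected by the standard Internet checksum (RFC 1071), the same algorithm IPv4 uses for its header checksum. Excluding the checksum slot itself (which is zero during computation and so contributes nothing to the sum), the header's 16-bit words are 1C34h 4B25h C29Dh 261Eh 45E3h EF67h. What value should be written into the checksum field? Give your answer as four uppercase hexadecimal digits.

One's-complement addition (fold any carry out of bit 15 back into bit 0):
  0x1C34 + 0x4B25 = 0x06759
  0x6759 + 0xC29D = 0x129F6 → wrap carry → 0x29F7
  0x29F7 + 0x261E = 0x05015
  0x5015 + 0x45E3 = 0x095F8
  0x95F8 + 0xEF67 = 0x1855F → wrap carry → 0x8560
One's-complement sum = 0x8560.
Checksum = ~0x8560 & 0xFFFF = 0x7A9F.

7A9F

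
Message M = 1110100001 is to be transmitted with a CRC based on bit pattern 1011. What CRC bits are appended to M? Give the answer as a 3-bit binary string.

011

Append 3 zeros: 1110100001000. Divide by 1011 (XOR where the leading bit is 1):
  pos 0: 1110 XOR 1011 = 0101
  pos 1: 1011 XOR 1011 = 0000
  pos 9: 1000 XOR 1011 = 0011
Remainder (last 3 bits) = 011. This is the CRC / FCS.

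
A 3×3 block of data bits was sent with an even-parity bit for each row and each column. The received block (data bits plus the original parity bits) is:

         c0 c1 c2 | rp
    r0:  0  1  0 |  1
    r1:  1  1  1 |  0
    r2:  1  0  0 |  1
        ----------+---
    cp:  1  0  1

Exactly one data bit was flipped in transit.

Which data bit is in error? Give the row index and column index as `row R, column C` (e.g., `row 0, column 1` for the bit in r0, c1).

Recompute each row's even parity and compare to rp:
  r0: data parity 1, sent rp 1 → ok
  r1: data parity 1, sent rp 0 → mismatch
  r2: data parity 1, sent rp 1 → ok
Recompute each column's even parity and compare to cp:
  c0: data parity 0, sent cp 1 → mismatch
  c1: data parity 0, sent cp 0 → ok
  c2: data parity 1, sent cp 1 → ok
Exactly one row (r1) and one column (c0) fail → the flipped bit is at their intersection.

row 1, column 0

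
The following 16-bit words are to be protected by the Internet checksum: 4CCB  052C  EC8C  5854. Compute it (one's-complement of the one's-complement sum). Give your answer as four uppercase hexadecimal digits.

6927

One's-complement addition (fold any carry out of bit 15 back into bit 0):
  0x4CCB + 0x052C = 0x051F7
  0x51F7 + 0xEC8C = 0x13E83 → wrap carry → 0x3E84
  0x3E84 + 0x5854 = 0x096D8
One's-complement sum = 0x96D8.
Checksum = ~0x96D8 & 0xFFFF = 0x6927.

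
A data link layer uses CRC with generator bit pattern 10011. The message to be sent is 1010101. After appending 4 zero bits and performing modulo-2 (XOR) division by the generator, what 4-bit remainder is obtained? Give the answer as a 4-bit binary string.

1101

Append 4 zeros: 10101010000. Divide by 10011 (XOR where the leading bit is 1):
  pos 0: 10101 XOR 10011 = 00110
  pos 2: 11001 XOR 10011 = 01010
  pos 3: 10100 XOR 10011 = 00111
  pos 5: 11100 XOR 10011 = 01111
  pos 6: 11110 XOR 10011 = 01101
Remainder (last 4 bits) = 1101. This is the CRC / FCS.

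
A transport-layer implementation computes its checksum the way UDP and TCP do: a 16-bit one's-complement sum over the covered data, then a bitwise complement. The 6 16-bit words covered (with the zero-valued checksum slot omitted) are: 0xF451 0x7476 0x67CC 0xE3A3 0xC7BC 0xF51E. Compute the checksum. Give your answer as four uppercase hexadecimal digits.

8EEB

One's-complement addition (fold any carry out of bit 15 back into bit 0):
  0xF451 + 0x7476 = 0x168C7 → wrap carry → 0x68C8
  0x68C8 + 0x67CC = 0x0D094
  0xD094 + 0xE3A3 = 0x1B437 → wrap carry → 0xB438
  0xB438 + 0xC7BC = 0x17BF4 → wrap carry → 0x7BF5
  0x7BF5 + 0xF51E = 0x17113 → wrap carry → 0x7114
One's-complement sum = 0x7114.
Checksum = ~0x7114 & 0xFFFF = 0x8EEB.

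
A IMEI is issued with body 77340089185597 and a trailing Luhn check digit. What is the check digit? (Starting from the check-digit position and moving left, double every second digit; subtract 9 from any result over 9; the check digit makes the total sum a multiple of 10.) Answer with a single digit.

2

Partial digits right→left: 7 9 5 5 8 1 9 8 0 0 4 3 7 7
Double every second digit counting from the check-digit position (so the 1st, 3rd, 5th, ... of the partial from the right).
  doubled (with −9 where >9): 5 1 7 9 0 8 5 → sum 35
  kept as-is: 9 5 1 8 0 3 7 → sum 33
Total = 35 + 33 = 68.
Check digit = (10 − (68 mod 10)) mod 10 = 2.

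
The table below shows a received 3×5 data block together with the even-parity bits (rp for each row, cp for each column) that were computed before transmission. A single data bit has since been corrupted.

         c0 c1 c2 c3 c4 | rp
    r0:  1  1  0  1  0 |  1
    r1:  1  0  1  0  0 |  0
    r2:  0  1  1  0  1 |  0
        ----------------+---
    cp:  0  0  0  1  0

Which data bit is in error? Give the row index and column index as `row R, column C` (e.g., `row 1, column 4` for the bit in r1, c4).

Recompute each row's even parity and compare to rp:
  r0: data parity 1, sent rp 1 → ok
  r1: data parity 0, sent rp 0 → ok
  r2: data parity 1, sent rp 0 → mismatch
Recompute each column's even parity and compare to cp:
  c0: data parity 0, sent cp 0 → ok
  c1: data parity 0, sent cp 0 → ok
  c2: data parity 0, sent cp 0 → ok
  c3: data parity 1, sent cp 1 → ok
  c4: data parity 1, sent cp 0 → mismatch
Exactly one row (r2) and one column (c4) fail → the flipped bit is at their intersection.

row 2, column 4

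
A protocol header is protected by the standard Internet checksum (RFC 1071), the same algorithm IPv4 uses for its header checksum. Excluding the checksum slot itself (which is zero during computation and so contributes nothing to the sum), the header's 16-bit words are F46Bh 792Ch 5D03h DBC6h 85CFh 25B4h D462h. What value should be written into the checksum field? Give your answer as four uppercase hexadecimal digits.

D9B6

One's-complement addition (fold any carry out of bit 15 back into bit 0):
  0xF46B + 0x792C = 0x16D97 → wrap carry → 0x6D98
  0x6D98 + 0x5D03 = 0x0CA9B
  0xCA9B + 0xDBC6 = 0x1A661 → wrap carry → 0xA662
  0xA662 + 0x85CF = 0x12C31 → wrap carry → 0x2C32
  0x2C32 + 0x25B4 = 0x051E6
  0x51E6 + 0xD462 = 0x12648 → wrap carry → 0x2649
One's-complement sum = 0x2649.
Checksum = ~0x2649 & 0xFFFF = 0xD9B6.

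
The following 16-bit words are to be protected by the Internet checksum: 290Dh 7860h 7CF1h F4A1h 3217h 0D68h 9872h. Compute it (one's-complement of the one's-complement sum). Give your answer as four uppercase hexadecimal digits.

150D

One's-complement addition (fold any carry out of bit 15 back into bit 0):
  0x290D + 0x7860 = 0x0A16D
  0xA16D + 0x7CF1 = 0x11E5E → wrap carry → 0x1E5F
  0x1E5F + 0xF4A1 = 0x11300 → wrap carry → 0x1301
  0x1301 + 0x3217 = 0x04518
  0x4518 + 0x0D68 = 0x05280
  0x5280 + 0x9872 = 0x0EAF2
One's-complement sum = 0xEAF2.
Checksum = ~0xEAF2 & 0xFFFF = 0x150D.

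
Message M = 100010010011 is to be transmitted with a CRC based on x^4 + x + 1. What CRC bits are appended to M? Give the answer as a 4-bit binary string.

Append 4 zeros: 1000100100110000. Divide by 10011 (XOR where the leading bit is 1):
  pos 0: 10001 XOR 10011 = 00010
  pos 3: 10001 XOR 10011 = 00010
  pos 6: 10001 XOR 10011 = 00010
  pos 9: 10100 XOR 10011 = 00111
  pos 11: 11100 XOR 10011 = 01111
Remainder (last 4 bits) = 1111. This is the CRC / FCS.

1111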